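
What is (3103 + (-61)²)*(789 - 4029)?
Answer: -22109760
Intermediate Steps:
(3103 + (-61)²)*(789 - 4029) = (3103 + 3721)*(-3240) = 6824*(-3240) = -22109760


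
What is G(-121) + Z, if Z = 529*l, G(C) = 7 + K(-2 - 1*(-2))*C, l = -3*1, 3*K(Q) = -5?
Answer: -4135/3 ≈ -1378.3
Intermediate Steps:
K(Q) = -5/3 (K(Q) = (⅓)*(-5) = -5/3)
l = -3
G(C) = 7 - 5*C/3
Z = -1587 (Z = 529*(-3) = -1587)
G(-121) + Z = (7 - 5/3*(-121)) - 1587 = (7 + 605/3) - 1587 = 626/3 - 1587 = -4135/3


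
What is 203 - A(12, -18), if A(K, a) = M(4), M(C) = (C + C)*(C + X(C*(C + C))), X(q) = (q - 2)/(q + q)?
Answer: 669/4 ≈ 167.25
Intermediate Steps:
X(q) = (-2 + q)/(2*q) (X(q) = (-2 + q)/((2*q)) = (-2 + q)*(1/(2*q)) = (-2 + q)/(2*q))
M(C) = 2*C*(C + (-2 + 2*C²)/(4*C²)) (M(C) = (C + C)*(C + (-2 + C*(C + C))/(2*((C*(C + C))))) = (2*C)*(C + (-2 + C*(2*C))/(2*((C*(2*C))))) = (2*C)*(C + (-2 + 2*C²)/(2*((2*C²)))) = (2*C)*(C + (1/(2*C²))*(-2 + 2*C²)/2) = (2*C)*(C + (-2 + 2*C²)/(4*C²)) = 2*C*(C + (-2 + 2*C²)/(4*C²)))
A(K, a) = 143/4 (A(K, a) = 4 - 1/4 + 2*4² = 4 - 1*¼ + 2*16 = 4 - ¼ + 32 = 143/4)
203 - A(12, -18) = 203 - 1*143/4 = 203 - 143/4 = 669/4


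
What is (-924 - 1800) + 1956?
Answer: -768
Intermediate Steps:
(-924 - 1800) + 1956 = -2724 + 1956 = -768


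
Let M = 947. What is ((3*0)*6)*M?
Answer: 0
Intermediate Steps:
((3*0)*6)*M = ((3*0)*6)*947 = (0*6)*947 = 0*947 = 0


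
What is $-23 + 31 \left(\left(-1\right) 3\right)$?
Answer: $-116$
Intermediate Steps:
$-23 + 31 \left(\left(-1\right) 3\right) = -23 + 31 \left(-3\right) = -23 - 93 = -116$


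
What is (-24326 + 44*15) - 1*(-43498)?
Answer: 19832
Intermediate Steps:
(-24326 + 44*15) - 1*(-43498) = (-24326 + 660) + 43498 = -23666 + 43498 = 19832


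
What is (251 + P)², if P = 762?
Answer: 1026169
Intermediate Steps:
(251 + P)² = (251 + 762)² = 1013² = 1026169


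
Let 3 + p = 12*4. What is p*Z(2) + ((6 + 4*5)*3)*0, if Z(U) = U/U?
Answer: 45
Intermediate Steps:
Z(U) = 1
p = 45 (p = -3 + 12*4 = -3 + 48 = 45)
p*Z(2) + ((6 + 4*5)*3)*0 = 45*1 + ((6 + 4*5)*3)*0 = 45 + ((6 + 20)*3)*0 = 45 + (26*3)*0 = 45 + 78*0 = 45 + 0 = 45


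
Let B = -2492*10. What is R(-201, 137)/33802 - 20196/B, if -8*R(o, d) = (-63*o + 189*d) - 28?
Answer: 70331309/105293230 ≈ 0.66796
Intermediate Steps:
B = -24920
R(o, d) = 7/2 - 189*d/8 + 63*o/8 (R(o, d) = -((-63*o + 189*d) - 28)/8 = -(-28 - 63*o + 189*d)/8 = 7/2 - 189*d/8 + 63*o/8)
R(-201, 137)/33802 - 20196/B = (7/2 - 189/8*137 + (63/8)*(-201))/33802 - 20196/(-24920) = (7/2 - 25893/8 - 12663/8)*(1/33802) - 20196*(-1/24920) = -4816*1/33802 + 5049/6230 = -2408/16901 + 5049/6230 = 70331309/105293230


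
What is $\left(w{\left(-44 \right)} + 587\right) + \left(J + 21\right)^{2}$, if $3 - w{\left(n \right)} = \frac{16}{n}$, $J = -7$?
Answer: $\frac{8650}{11} \approx 786.36$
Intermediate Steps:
$w{\left(n \right)} = 3 - \frac{16}{n}$
$\left(w{\left(-44 \right)} + 587\right) + \left(J + 21\right)^{2} = \left(\left(3 - \frac{16}{-44}\right) + 587\right) + \left(-7 + 21\right)^{2} = \left(\left(3 - - \frac{4}{11}\right) + 587\right) + 14^{2} = \left(\left(3 + \frac{4}{11}\right) + 587\right) + 196 = \left(\frac{37}{11} + 587\right) + 196 = \frac{6494}{11} + 196 = \frac{8650}{11}$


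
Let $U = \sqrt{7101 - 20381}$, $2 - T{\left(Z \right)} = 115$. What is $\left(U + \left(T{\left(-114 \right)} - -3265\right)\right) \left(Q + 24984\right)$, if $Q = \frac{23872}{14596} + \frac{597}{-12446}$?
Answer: $\frac{1788337319969336}{22707727} + \frac{2269463604022 i \sqrt{830}}{22707727} \approx 7.8755 \cdot 10^{7} + 2.8793 \cdot 10^{6} i$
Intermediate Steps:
$Q = \frac{72099275}{45415454}$ ($Q = 23872 \cdot \frac{1}{14596} + 597 \left(- \frac{1}{12446}\right) = \frac{5968}{3649} - \frac{597}{12446} = \frac{72099275}{45415454} \approx 1.5875$)
$T{\left(Z \right)} = -113$ ($T{\left(Z \right)} = 2 - 115 = -113$)
$U = 4 i \sqrt{830}$ ($U = \sqrt{-13280} = 4 i \sqrt{830} \approx 115.24 i$)
$\left(U + \left(T{\left(-114 \right)} - -3265\right)\right) \left(Q + 24984\right) = \left(4 i \sqrt{830} - -3152\right) \left(\frac{72099275}{45415454} + 24984\right) = \left(4 i \sqrt{830} + \left(-113 + 3265\right)\right) \frac{1134731802011}{45415454} = \left(4 i \sqrt{830} + 3152\right) \frac{1134731802011}{45415454} = \left(3152 + 4 i \sqrt{830}\right) \frac{1134731802011}{45415454} = \frac{1788337319969336}{22707727} + \frac{2269463604022 i \sqrt{830}}{22707727}$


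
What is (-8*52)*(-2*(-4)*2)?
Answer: -6656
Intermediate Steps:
(-8*52)*(-2*(-4)*2) = -3328*2 = -416*16 = -6656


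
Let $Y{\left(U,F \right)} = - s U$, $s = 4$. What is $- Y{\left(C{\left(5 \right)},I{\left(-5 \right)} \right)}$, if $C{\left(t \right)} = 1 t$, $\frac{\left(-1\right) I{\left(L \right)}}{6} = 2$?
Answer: $20$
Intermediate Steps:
$I{\left(L \right)} = -12$ ($I{\left(L \right)} = \left(-6\right) 2 = -12$)
$C{\left(t \right)} = t$
$Y{\left(U,F \right)} = - 4 U$
$- Y{\left(C{\left(5 \right)},I{\left(-5 \right)} \right)} = - \left(-4\right) 5 = \left(-1\right) \left(-20\right) = 20$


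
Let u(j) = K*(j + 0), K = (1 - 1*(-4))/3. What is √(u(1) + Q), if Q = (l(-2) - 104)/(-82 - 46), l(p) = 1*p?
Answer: √1437/24 ≈ 1.5795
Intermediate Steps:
K = 5/3 (K = (1 + 4)*(⅓) = 5*(⅓) = 5/3 ≈ 1.6667)
l(p) = p
u(j) = 5*j/3 (u(j) = 5*(j + 0)/3 = 5*j/3)
Q = 53/64 (Q = (-2 - 104)/(-82 - 46) = -106/(-128) = -106*(-1/128) = 53/64 ≈ 0.82813)
√(u(1) + Q) = √((5/3)*1 + 53/64) = √(5/3 + 53/64) = √(479/192) = √1437/24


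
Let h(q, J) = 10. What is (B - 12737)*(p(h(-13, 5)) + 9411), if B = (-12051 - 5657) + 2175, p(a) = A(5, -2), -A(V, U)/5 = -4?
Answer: -266614370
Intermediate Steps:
A(V, U) = 20 (A(V, U) = -5*(-4) = 20)
p(a) = 20
B = -15533 (B = -17708 + 2175 = -15533)
(B - 12737)*(p(h(-13, 5)) + 9411) = (-15533 - 12737)*(20 + 9411) = -28270*9431 = -266614370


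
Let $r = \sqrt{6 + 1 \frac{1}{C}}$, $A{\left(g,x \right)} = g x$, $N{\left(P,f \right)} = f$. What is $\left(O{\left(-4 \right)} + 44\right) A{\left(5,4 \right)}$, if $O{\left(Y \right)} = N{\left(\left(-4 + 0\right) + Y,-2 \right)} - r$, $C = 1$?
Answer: $840 - 20 \sqrt{7} \approx 787.08$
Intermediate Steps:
$r = \sqrt{7}$ ($r = \sqrt{6 + 1 \cdot 1^{-1}} = \sqrt{6 + 1 \cdot 1} = \sqrt{6 + 1} = \sqrt{7} \approx 2.6458$)
$O{\left(Y \right)} = -2 - \sqrt{7}$
$\left(O{\left(-4 \right)} + 44\right) A{\left(5,4 \right)} = \left(\left(-2 - \sqrt{7}\right) + 44\right) 5 \cdot 4 = \left(42 - \sqrt{7}\right) 20 = 840 - 20 \sqrt{7}$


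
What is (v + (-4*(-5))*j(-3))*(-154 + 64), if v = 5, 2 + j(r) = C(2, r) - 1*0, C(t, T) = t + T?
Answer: 4950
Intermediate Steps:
C(t, T) = T + t
j(r) = r (j(r) = -2 + ((r + 2) - 1*0) = -2 + ((2 + r) + 0) = -2 + (2 + r) = r)
(v + (-4*(-5))*j(-3))*(-154 + 64) = (5 - 4*(-5)*(-3))*(-154 + 64) = (5 + 20*(-3))*(-90) = (5 - 60)*(-90) = -55*(-90) = 4950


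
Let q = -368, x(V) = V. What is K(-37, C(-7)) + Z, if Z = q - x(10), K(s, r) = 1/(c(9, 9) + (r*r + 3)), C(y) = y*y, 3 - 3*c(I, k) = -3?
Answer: -909467/2406 ≈ -378.00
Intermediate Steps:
c(I, k) = 2 (c(I, k) = 1 - ⅓*(-3) = 1 + 1 = 2)
C(y) = y²
K(s, r) = 1/(5 + r²) (K(s, r) = 1/(2 + (r*r + 3)) = 1/(2 + (r² + 3)) = 1/(2 + (3 + r²)) = 1/(5 + r²))
Z = -378 (Z = -368 - 1*10 = -368 - 10 = -378)
K(-37, C(-7)) + Z = 1/(5 + ((-7)²)²) - 378 = 1/(5 + 49²) - 378 = 1/(5 + 2401) - 378 = 1/2406 - 378 = -909467/2406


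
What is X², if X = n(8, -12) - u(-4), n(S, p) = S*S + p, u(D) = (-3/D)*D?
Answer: 3025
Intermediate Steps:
u(D) = -3
n(S, p) = p + S² (n(S, p) = S² + p = p + S²)
X = 55 (X = (-12 + 8²) - 1*(-3) = (-12 + 64) + 3 = 52 + 3 = 55)
X² = 55² = 3025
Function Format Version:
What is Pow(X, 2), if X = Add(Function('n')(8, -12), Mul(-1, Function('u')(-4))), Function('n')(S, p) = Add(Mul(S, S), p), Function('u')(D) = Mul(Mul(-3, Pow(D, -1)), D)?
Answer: 3025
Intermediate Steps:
Function('u')(D) = -3
Function('n')(S, p) = Add(p, Pow(S, 2)) (Function('n')(S, p) = Add(Pow(S, 2), p) = Add(p, Pow(S, 2)))
X = 55 (X = Add(Add(-12, Pow(8, 2)), Mul(-1, -3)) = Add(Add(-12, 64), 3) = Add(52, 3) = 55)
Pow(X, 2) = Pow(55, 2) = 3025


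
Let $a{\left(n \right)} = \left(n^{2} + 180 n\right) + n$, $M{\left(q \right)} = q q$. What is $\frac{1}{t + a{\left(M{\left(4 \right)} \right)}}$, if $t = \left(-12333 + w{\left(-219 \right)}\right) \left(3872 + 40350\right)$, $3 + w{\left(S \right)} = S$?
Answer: $- \frac{1}{555204058} \approx -1.8011 \cdot 10^{-9}$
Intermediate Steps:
$M{\left(q \right)} = q^{2}$
$a{\left(n \right)} = n^{2} + 181 n$
$w{\left(S \right)} = -3 + S$
$t = -555207210$ ($t = \left(-12333 - 222\right) \left(3872 + 40350\right) = \left(-12333 - 222\right) 44222 = \left(-12555\right) 44222 = -555207210$)
$\frac{1}{t + a{\left(M{\left(4 \right)} \right)}} = \frac{1}{-555207210 + 4^{2} \left(181 + 4^{2}\right)} = \frac{1}{-555207210 + 16 \left(181 + 16\right)} = \frac{1}{-555207210 + 16 \cdot 197} = \frac{1}{-555207210 + 3152} = \frac{1}{-555204058} = - \frac{1}{555204058}$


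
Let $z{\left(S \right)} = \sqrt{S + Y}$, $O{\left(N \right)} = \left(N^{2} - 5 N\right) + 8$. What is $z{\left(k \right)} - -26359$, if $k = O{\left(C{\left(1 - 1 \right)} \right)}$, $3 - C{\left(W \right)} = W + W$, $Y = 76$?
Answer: $26359 + \sqrt{78} \approx 26368.0$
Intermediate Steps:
$C{\left(W \right)} = 3 - 2 W$ ($C{\left(W \right)} = 3 - \left(W + W\right) = 3 - 2 W$)
$O{\left(N \right)} = 8 + N^{2} - 5 N$
$k = 2$ ($k = 8 + \left(3 - 2 \left(1 - 1\right)\right)^{2} - 5 \left(3 - 2 \left(1 - 1\right)\right) = 8 + \left(3 - 0\right)^{2} - 5 \left(3 - 0\right) = 8 + \left(3 + 0\right)^{2} - 5 \left(3 + 0\right) = 8 + 3^{2} - 15 = 8 + 9 - 15 = 2$)
$z{\left(S \right)} = \sqrt{76 + S}$ ($z{\left(S \right)} = \sqrt{S + 76} = \sqrt{76 + S}$)
$z{\left(k \right)} - -26359 = \sqrt{76 + 2} - -26359 = \sqrt{78} + 26359 = 26359 + \sqrt{78}$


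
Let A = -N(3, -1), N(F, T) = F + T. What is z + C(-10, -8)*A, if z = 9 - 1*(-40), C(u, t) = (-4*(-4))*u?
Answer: 369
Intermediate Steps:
C(u, t) = 16*u
z = 49 (z = 9 + 40 = 49)
A = -2 (A = -(3 - 1) = -1*2 = -2)
z + C(-10, -8)*A = 49 + (16*(-10))*(-2) = 49 - 160*(-2) = 49 + 320 = 369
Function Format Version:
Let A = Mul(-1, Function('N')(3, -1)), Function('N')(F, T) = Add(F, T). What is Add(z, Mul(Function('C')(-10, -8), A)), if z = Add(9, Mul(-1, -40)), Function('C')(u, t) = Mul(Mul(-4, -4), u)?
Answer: 369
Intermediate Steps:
Function('C')(u, t) = Mul(16, u)
z = 49 (z = Add(9, 40) = 49)
A = -2 (A = Mul(-1, Add(3, -1)) = Mul(-1, 2) = -2)
Add(z, Mul(Function('C')(-10, -8), A)) = Add(49, Mul(Mul(16, -10), -2)) = Add(49, Mul(-160, -2)) = Add(49, 320) = 369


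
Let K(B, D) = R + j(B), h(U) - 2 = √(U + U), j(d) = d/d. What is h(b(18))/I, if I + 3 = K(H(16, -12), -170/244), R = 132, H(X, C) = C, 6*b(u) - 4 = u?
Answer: 1/65 + √66/390 ≈ 0.036215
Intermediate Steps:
j(d) = 1
b(u) = ⅔ + u/6
h(U) = 2 + √2*√U (h(U) = 2 + √(U + U) = 2 + √(2*U) = 2 + √2*√U)
K(B, D) = 133 (K(B, D) = 132 + 1 = 133)
I = 130 (I = -3 + 133 = 130)
h(b(18))/I = (2 + √2*√(⅔ + (⅙)*18))/130 = (2 + √2*√(⅔ + 3))*(1/130) = (2 + √2*√(11/3))*(1/130) = (2 + √2*(√33/3))*(1/130) = (2 + √66/3)*(1/130) = 1/65 + √66/390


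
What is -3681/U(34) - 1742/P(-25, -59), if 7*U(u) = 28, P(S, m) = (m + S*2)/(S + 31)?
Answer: -359421/436 ≈ -824.36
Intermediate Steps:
P(S, m) = (m + 2*S)/(31 + S)
U(u) = 4 (U(u) = (⅐)*28 = 4)
-3681/U(34) - 1742/P(-25, -59) = -3681/4 - 1742*(31 - 25)/(-59 + 2*(-25)) = -3681*¼ - 1742*6/(-59 - 50) = -3681/4 - 1742/((⅙)*(-109)) = -3681/4 - 1742/(-109/6) = -3681/4 - 1742*(-6/109) = -3681/4 + 10452/109 = -359421/436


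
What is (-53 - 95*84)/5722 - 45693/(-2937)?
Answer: 79287475/5601838 ≈ 14.154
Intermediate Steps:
(-53 - 95*84)/5722 - 45693/(-2937) = (-53 - 7980)*(1/5722) - 45693*(-1/2937) = -8033*1/5722 + 15231/979 = -8033/5722 + 15231/979 = 79287475/5601838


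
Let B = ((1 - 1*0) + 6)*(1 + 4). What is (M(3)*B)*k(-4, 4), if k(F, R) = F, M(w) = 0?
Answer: 0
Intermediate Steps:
B = 35 (B = ((1 + 0) + 6)*5 = (1 + 6)*5 = 7*5 = 35)
(M(3)*B)*k(-4, 4) = (0*35)*(-4) = 0*(-4) = 0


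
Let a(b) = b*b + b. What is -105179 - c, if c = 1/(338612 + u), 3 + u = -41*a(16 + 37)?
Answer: -23272641794/221267 ≈ -1.0518e+5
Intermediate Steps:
a(b) = b + b² (a(b) = b² + b = b + b²)
u = -117345 (u = -3 - 41*(16 + 37)*(1 + (16 + 37)) = -3 - 2173*(1 + 53) = -3 - 2173*54 = -3 - 41*2862 = -3 - 117342 = -117345)
c = 1/221267 (c = 1/(338612 - 117345) = 1/221267 ≈ 4.5194e-6)
-105179 - c = -105179 - 1*1/221267 = -105179 - 1/221267 = -23272641794/221267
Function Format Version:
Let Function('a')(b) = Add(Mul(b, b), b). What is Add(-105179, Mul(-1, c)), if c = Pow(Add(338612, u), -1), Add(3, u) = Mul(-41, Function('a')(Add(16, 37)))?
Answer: Rational(-23272641794, 221267) ≈ -1.0518e+5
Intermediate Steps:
Function('a')(b) = Add(b, Pow(b, 2)) (Function('a')(b) = Add(Pow(b, 2), b) = Add(b, Pow(b, 2)))
u = -117345 (u = Add(-3, Mul(-41, Mul(Add(16, 37), Add(1, Add(16, 37))))) = Add(-3, Mul(-41, Mul(53, Add(1, 53)))) = Add(-3, Mul(-41, Mul(53, 54))) = Add(-3, Mul(-41, 2862)) = Add(-3, -117342) = -117345)
c = Rational(1, 221267) (c = Pow(Add(338612, -117345), -1) = Pow(221267, -1) = Rational(1, 221267) ≈ 4.5194e-6)
Add(-105179, Mul(-1, c)) = Add(-105179, Mul(-1, Rational(1, 221267))) = Add(-105179, Rational(-1, 221267)) = Rational(-23272641794, 221267)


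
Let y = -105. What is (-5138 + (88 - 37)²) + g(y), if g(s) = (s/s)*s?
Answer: -2642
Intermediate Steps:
g(s) = s (g(s) = 1*s = s)
(-5138 + (88 - 37)²) + g(y) = (-5138 + (88 - 37)²) - 105 = (-5138 + 51²) - 105 = (-5138 + 2601) - 105 = -2537 - 105 = -2642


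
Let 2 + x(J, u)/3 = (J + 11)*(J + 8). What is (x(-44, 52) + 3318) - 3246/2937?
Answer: 6730522/979 ≈ 6874.9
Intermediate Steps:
x(J, u) = -6 + 3*(8 + J)*(11 + J) (x(J, u) = -6 + 3*((J + 11)*(J + 8)) = -6 + 3*((11 + J)*(8 + J)) = -6 + 3*((8 + J)*(11 + J)) = -6 + 3*(8 + J)*(11 + J))
(x(-44, 52) + 3318) - 3246/2937 = ((258 + 3*(-44)² + 57*(-44)) + 3318) - 3246/2937 = ((258 + 3*1936 - 2508) + 3318) - 3246*1/2937 = ((258 + 5808 - 2508) + 3318) - 1082/979 = (3558 + 3318) - 1082/979 = 6876 - 1082/979 = 6730522/979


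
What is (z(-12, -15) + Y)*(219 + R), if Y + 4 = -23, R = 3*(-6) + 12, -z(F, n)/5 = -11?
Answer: 5964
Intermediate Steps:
z(F, n) = 55 (z(F, n) = -5*(-11) = 55)
R = -6 (R = -18 + 12 = -6)
Y = -27 (Y = -4 - 23 = -27)
(z(-12, -15) + Y)*(219 + R) = (55 - 27)*(219 - 6) = 28*213 = 5964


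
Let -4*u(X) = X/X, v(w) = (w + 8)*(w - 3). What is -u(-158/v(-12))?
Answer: ¼ ≈ 0.25000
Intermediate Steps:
v(w) = (-3 + w)*(8 + w) (v(w) = (8 + w)*(-3 + w) = (-3 + w)*(8 + w))
u(X) = -¼ (u(X) = -X/(4*X) = -¼*1 = -¼)
-u(-158/v(-12)) = -1*(-¼) = ¼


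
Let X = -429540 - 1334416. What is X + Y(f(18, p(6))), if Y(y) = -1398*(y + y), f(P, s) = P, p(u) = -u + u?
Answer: -1814284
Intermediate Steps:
p(u) = 0
X = -1763956
Y(y) = -2796*y
X + Y(f(18, p(6))) = -1763956 - 2796*18 = -1763956 - 50328 = -1814284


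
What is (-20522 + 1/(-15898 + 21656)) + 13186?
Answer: -42240687/5758 ≈ -7336.0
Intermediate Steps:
(-20522 + 1/(-15898 + 21656)) + 13186 = (-20522 + 1/5758) + 13186 = -118165675/5758 + 13186 = -42240687/5758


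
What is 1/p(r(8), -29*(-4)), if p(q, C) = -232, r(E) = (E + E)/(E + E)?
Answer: -1/232 ≈ -0.0043103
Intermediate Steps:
r(E) = 1 (r(E) = (2*E)/((2*E)) = (2*E)*(1/(2*E)) = 1)
1/p(r(8), -29*(-4)) = 1/(-232) = -1/232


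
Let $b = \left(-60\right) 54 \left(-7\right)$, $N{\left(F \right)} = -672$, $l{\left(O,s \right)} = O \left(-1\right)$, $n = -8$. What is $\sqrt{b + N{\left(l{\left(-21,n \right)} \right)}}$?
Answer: $2 \sqrt{5502} \approx 148.35$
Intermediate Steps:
$l{\left(O,s \right)} = - O$
$b = 22680$ ($b = \left(-3240\right) \left(-7\right) = 22680$)
$\sqrt{b + N{\left(l{\left(-21,n \right)} \right)}} = \sqrt{22680 - 672} = \sqrt{22008} = 2 \sqrt{5502}$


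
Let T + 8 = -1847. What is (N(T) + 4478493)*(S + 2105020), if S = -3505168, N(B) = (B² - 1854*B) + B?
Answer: -15901247011284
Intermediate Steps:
T = -1855 (T = -8 - 1847 = -1855)
N(B) = B² - 1853*B
(N(T) + 4478493)*(S + 2105020) = (-1855*(-1853 - 1855) + 4478493)*(-3505168 + 2105020) = (-1855*(-3708) + 4478493)*(-1400148) = (6878340 + 4478493)*(-1400148) = 11356833*(-1400148) = -15901247011284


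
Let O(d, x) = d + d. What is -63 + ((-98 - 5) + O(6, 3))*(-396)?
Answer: 35973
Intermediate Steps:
O(d, x) = 2*d
-63 + ((-98 - 5) + O(6, 3))*(-396) = -63 + ((-98 - 5) + 2*6)*(-396) = -63 + (-103 + 12)*(-396) = -63 - 91*(-396) = -63 + 36036 = 35973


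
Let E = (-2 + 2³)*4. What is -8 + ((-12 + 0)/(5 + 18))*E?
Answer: -472/23 ≈ -20.522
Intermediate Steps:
E = 24 (E = (-2 + 8)*4 = 6*4 = 24)
-8 + ((-12 + 0)/(5 + 18))*E = -8 + ((-12 + 0)/(5 + 18))*24 = -8 - 12/23*24 = -8 - 288/23 = -472/23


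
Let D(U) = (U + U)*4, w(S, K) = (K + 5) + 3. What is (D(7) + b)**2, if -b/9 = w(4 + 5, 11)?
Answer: 13225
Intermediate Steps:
w(S, K) = 8 + K (w(S, K) = (5 + K) + 3 = 8 + K)
b = -171 (b = -9*(8 + 11) = -9*19 = -171)
D(U) = 8*U (D(U) = (2*U)*4 = 8*U)
(D(7) + b)**2 = (8*7 - 171)**2 = (56 - 171)**2 = (-115)**2 = 13225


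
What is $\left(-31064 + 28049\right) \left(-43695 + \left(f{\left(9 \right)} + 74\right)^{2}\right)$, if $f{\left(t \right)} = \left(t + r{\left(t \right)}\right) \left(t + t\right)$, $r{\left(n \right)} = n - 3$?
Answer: $-225042615$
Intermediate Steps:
$r{\left(n \right)} = -3 + n$
$f{\left(t \right)} = 2 t \left(-3 + 2 t\right)$ ($f{\left(t \right)} = \left(t + \left(-3 + t\right)\right) \left(t + t\right) = \left(-3 + 2 t\right) 2 t = 2 t \left(-3 + 2 t\right)$)
$\left(-31064 + 28049\right) \left(-43695 + \left(f{\left(9 \right)} + 74\right)^{2}\right) = \left(-31064 + 28049\right) \left(-43695 + \left(2 \cdot 9 \left(-3 + 2 \cdot 9\right) + 74\right)^{2}\right) = - 3015 \left(-43695 + \left(2 \cdot 9 \left(-3 + 18\right) + 74\right)^{2}\right) = - 3015 \left(-43695 + \left(2 \cdot 9 \cdot 15 + 74\right)^{2}\right) = - 3015 \left(-43695 + \left(270 + 74\right)^{2}\right) = - 3015 \left(-43695 + 344^{2}\right) = - 3015 \left(-43695 + 118336\right) = \left(-3015\right) 74641 = -225042615$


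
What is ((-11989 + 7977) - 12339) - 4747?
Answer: -21098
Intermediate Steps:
((-11989 + 7977) - 12339) - 4747 = (-4012 - 12339) - 4747 = -16351 - 4747 = -21098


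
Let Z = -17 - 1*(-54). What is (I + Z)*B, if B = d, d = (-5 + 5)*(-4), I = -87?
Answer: 0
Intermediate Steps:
Z = 37 (Z = -17 + 54 = 37)
d = 0 (d = 0*(-4) = 0)
B = 0
(I + Z)*B = (-87 + 37)*0 = -50*0 = 0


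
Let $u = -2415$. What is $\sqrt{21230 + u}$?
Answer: $\sqrt{18815} \approx 137.17$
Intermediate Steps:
$\sqrt{21230 + u} = \sqrt{21230 - 2415} = \sqrt{18815}$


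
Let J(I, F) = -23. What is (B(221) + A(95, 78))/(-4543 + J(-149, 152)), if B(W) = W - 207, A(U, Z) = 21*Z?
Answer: -826/2283 ≈ -0.36180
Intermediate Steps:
B(W) = -207 + W
(B(221) + A(95, 78))/(-4543 + J(-149, 152)) = ((-207 + 221) + 21*78)/(-4543 - 23) = (14 + 1638)/(-4566) = 1652*(-1/4566) = -826/2283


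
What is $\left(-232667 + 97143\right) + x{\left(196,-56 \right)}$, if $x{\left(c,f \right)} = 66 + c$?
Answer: $-135262$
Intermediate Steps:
$\left(-232667 + 97143\right) + x{\left(196,-56 \right)} = \left(-232667 + 97143\right) + \left(66 + 196\right) = -135524 + 262 = -135262$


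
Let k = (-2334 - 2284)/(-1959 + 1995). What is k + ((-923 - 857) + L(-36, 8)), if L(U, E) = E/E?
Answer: -34331/18 ≈ -1907.3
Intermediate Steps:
L(U, E) = 1
k = -2309/18 (k = -4618/36 = -4618*1/36 = -2309/18 ≈ -128.28)
k + ((-923 - 857) + L(-36, 8)) = -2309/18 + ((-923 - 857) + 1) = -2309/18 + (-1780 + 1) = -2309/18 - 1779 = -34331/18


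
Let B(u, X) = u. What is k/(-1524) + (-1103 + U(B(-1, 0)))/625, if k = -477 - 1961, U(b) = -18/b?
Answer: -12979/95250 ≈ -0.13626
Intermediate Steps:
k = -2438
k/(-1524) + (-1103 + U(B(-1, 0)))/625 = -2438/(-1524) + (-1103 - 18/(-1))/625 = -2438*(-1/1524) + (-1103 - 18*(-1))*(1/625) = 1219/762 + (-1103 + 18)*(1/625) = 1219/762 - 1085*1/625 = 1219/762 - 217/125 = -12979/95250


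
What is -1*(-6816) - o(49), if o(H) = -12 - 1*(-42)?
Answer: 6786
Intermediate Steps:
o(H) = 30 (o(H) = -12 + 42 = 30)
-1*(-6816) - o(49) = -1*(-6816) - 1*30 = 6816 - 30 = 6786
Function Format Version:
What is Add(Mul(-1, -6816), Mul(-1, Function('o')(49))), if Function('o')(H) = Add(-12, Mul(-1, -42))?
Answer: 6786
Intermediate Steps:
Function('o')(H) = 30 (Function('o')(H) = Add(-12, 42) = 30)
Add(Mul(-1, -6816), Mul(-1, Function('o')(49))) = Add(Mul(-1, -6816), Mul(-1, 30)) = Add(6816, -30) = 6786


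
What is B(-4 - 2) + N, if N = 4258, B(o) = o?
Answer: 4252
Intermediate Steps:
B(-4 - 2) + N = (-4 - 2) + 4258 = -6 + 4258 = 4252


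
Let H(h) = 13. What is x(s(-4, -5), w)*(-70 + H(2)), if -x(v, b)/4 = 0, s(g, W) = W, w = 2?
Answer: 0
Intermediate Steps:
x(v, b) = 0 (x(v, b) = -4*0 = 0)
x(s(-4, -5), w)*(-70 + H(2)) = 0*(-70 + 13) = 0*(-57) = 0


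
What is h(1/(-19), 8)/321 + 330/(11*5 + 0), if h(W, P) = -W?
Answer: 36595/6099 ≈ 6.0002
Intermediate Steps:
h(1/(-19), 8)/321 + 330/(11*5 + 0) = -1/(-19)/321 + 330/(11*5 + 0) = -1*(-1/19)*(1/321) + 330/(55 + 0) = (1/19)*(1/321) + 330/55 = 1/6099 + 330*(1/55) = 1/6099 + 6 = 36595/6099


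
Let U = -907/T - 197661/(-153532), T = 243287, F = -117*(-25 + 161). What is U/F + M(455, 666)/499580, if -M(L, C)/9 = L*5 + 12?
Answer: -3064367322910906801/74231396836425560160 ≈ -0.041281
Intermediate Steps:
F = -15912 (F = -117*136 = -15912)
U = 47949098183/37352339684 (U = -907/243287 - 197661/(-153532) = -907*1/243287 - 197661*(-1/153532) = -907/243287 + 197661/153532 = 47949098183/37352339684 ≈ 1.2837)
M(L, C) = -108 - 45*L (M(L, C) = -9*(L*5 + 12) = -9*(5*L + 12) = -9*(12 + 5*L) = -108 - 45*L)
U/F + M(455, 666)/499580 = (47949098183/37352339684)/(-15912) + (-108 - 45*455)/499580 = (47949098183/37352339684)*(-1/15912) + (-108 - 20475)*(1/499580) = -47949098183/594350429051808 - 20583*1/499580 = -47949098183/594350429051808 - 20583/499580 = -3064367322910906801/74231396836425560160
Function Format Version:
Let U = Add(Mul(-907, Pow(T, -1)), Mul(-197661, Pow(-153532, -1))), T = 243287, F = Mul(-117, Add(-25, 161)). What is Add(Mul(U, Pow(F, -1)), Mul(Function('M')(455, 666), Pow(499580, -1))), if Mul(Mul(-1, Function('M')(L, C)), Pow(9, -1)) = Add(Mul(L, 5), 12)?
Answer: Rational(-3064367322910906801, 74231396836425560160) ≈ -0.041281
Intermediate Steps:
F = -15912 (F = Mul(-117, 136) = -15912)
U = Rational(47949098183, 37352339684) (U = Add(Mul(-907, Pow(243287, -1)), Mul(-197661, Pow(-153532, -1))) = Add(Mul(-907, Rational(1, 243287)), Mul(-197661, Rational(-1, 153532))) = Add(Rational(-907, 243287), Rational(197661, 153532)) = Rational(47949098183, 37352339684) ≈ 1.2837)
Function('M')(L, C) = Add(-108, Mul(-45, L)) (Function('M')(L, C) = Mul(-9, Add(Mul(L, 5), 12)) = Mul(-9, Add(Mul(5, L), 12)) = Mul(-9, Add(12, Mul(5, L))) = Add(-108, Mul(-45, L)))
Add(Mul(U, Pow(F, -1)), Mul(Function('M')(455, 666), Pow(499580, -1))) = Add(Mul(Rational(47949098183, 37352339684), Pow(-15912, -1)), Mul(Add(-108, Mul(-45, 455)), Pow(499580, -1))) = Add(Mul(Rational(47949098183, 37352339684), Rational(-1, 15912)), Mul(Add(-108, -20475), Rational(1, 499580))) = Add(Rational(-47949098183, 594350429051808), Mul(-20583, Rational(1, 499580))) = Add(Rational(-47949098183, 594350429051808), Rational(-20583, 499580)) = Rational(-3064367322910906801, 74231396836425560160)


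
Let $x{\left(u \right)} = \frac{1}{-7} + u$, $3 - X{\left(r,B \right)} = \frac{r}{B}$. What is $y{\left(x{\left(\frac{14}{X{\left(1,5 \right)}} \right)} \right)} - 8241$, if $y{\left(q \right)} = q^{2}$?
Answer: $- \frac{402653}{49} \approx -8217.4$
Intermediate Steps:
$X{\left(r,B \right)} = 3 - \frac{r}{B}$
$x{\left(u \right)} = - \frac{1}{7} + u$
$y{\left(x{\left(\frac{14}{X{\left(1,5 \right)}} \right)} \right)} - 8241 = \left(- \frac{1}{7} + \frac{14}{3 - 1 \cdot \frac{1}{5}}\right)^{2} - 8241 = \left(- \frac{1}{7} + \frac{14}{3 - \frac{1}{5}}\right)^{2} - 8241 = \left(- \frac{1}{7} + \frac{14}{\frac{14}{5}}\right)^{2} - 8241 = \left(- \frac{1}{7} + 14 \cdot \frac{5}{14}\right)^{2} - 8241 = \left(- \frac{1}{7} + 5\right)^{2} - 8241 = \left(\frac{34}{7}\right)^{2} - 8241 = \frac{1156}{49} - 8241 = - \frac{402653}{49}$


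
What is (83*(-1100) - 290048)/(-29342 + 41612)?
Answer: -63558/2045 ≈ -31.080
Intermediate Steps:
(83*(-1100) - 290048)/(-29342 + 41612) = (-91300 - 290048)/12270 = -381348*1/12270 = -63558/2045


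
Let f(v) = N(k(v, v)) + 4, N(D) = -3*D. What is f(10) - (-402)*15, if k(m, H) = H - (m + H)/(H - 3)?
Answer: 42088/7 ≈ 6012.6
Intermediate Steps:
k(m, H) = H - (H + m)/(-3 + H)
f(v) = 4 - 3*(v**2 - 5*v)/(-3 + v) (f(v) = -3*(v**2 - v - 4*v)/(-3 + v) + 4 = -3*(v**2 - 5*v)/(-3 + v) + 4 = 4 - 3*(v**2 - 5*v)/(-3 + v))
f(10) - (-402)*15 = (-12 - 3*10**2 + 19*10)/(-3 + 10) - (-402)*15 = (-12 - 3*100 + 190)/7 - 67*(-90) = (-12 - 300 + 190)/7 + 6030 = (1/7)*(-122) + 6030 = -122/7 + 6030 = 42088/7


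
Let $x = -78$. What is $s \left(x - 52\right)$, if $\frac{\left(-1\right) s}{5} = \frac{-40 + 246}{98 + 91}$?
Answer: $\frac{133900}{189} \approx 708.47$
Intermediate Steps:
$s = - \frac{1030}{189}$ ($s = - 5 \frac{-40 + 246}{98 + 91} = - 5 \cdot \frac{206}{189} = - 5 \cdot 206 \cdot \frac{1}{189} = \left(-5\right) \frac{206}{189} = - \frac{1030}{189} \approx -5.4497$)
$s \left(x - 52\right) = - \frac{1030 \left(-78 - 52\right)}{189} = \left(- \frac{1030}{189}\right) \left(-130\right) = \frac{133900}{189}$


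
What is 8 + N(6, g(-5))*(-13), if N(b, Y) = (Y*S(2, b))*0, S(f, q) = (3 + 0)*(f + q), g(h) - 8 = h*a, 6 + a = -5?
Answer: 8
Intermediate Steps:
a = -11 (a = -6 - 5 = -11)
g(h) = 8 - 11*h (g(h) = 8 + h*(-11) = 8 - 11*h)
S(f, q) = 3*f + 3*q (S(f, q) = 3*(f + q) = 3*f + 3*q)
N(b, Y) = 0 (N(b, Y) = (Y*(3*2 + 3*b))*0 = (Y*(6 + 3*b))*0 = 0)
8 + N(6, g(-5))*(-13) = 8 + 0*(-13) = 8 + 0 = 8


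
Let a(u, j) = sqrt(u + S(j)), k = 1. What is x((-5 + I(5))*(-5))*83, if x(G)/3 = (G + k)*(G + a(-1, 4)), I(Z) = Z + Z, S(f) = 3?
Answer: 149400 - 5976*sqrt(2) ≈ 1.4095e+5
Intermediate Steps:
I(Z) = 2*Z
a(u, j) = sqrt(3 + u) (a(u, j) = sqrt(u + 3) = sqrt(3 + u))
x(G) = 3*(1 + G)*(G + sqrt(2)) (x(G) = 3*((G + 1)*(G + sqrt(3 - 1))) = 3*((1 + G)*(G + sqrt(2))) = 3*(1 + G)*(G + sqrt(2)))
x((-5 + I(5))*(-5))*83 = (3*((-5 + 2*5)*(-5)) + 3*sqrt(2) + 3*((-5 + 2*5)*(-5))**2 + 3*((-5 + 2*5)*(-5))*sqrt(2))*83 = (3*((-5 + 10)*(-5)) + 3*sqrt(2) + 3*((-5 + 10)*(-5))**2 + 3*((-5 + 10)*(-5))*sqrt(2))*83 = (3*(5*(-5)) + 3*sqrt(2) + 3*(5*(-5))**2 + 3*(5*(-5))*sqrt(2))*83 = (3*(-25) + 3*sqrt(2) + 3*(-25)**2 + 3*(-25)*sqrt(2))*83 = (-75 + 3*sqrt(2) + 3*625 - 75*sqrt(2))*83 = (-75 + 3*sqrt(2) + 1875 - 75*sqrt(2))*83 = (1800 - 72*sqrt(2))*83 = 149400 - 5976*sqrt(2)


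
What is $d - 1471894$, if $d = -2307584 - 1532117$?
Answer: $-5311595$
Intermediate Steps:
$d = -3839701$
$d - 1471894 = -3839701 - 1471894 = -5311595$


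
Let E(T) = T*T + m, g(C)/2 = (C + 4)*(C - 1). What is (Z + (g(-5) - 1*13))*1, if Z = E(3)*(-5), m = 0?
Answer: -46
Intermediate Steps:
g(C) = 2*(-1 + C)*(4 + C) (g(C) = 2*((C + 4)*(C - 1)) = 2*((4 + C)*(-1 + C)) = 2*((-1 + C)*(4 + C)) = 2*(-1 + C)*(4 + C))
E(T) = T² (E(T) = T*T + 0 = T² + 0 = T²)
Z = -45 (Z = 3²*(-5) = 9*(-5) = -45)
(Z + (g(-5) - 1*13))*1 = (-45 + ((-8 + 2*(-5)² + 6*(-5)) - 1*13))*1 = (-45 + ((-8 + 2*25 - 30) - 13))*1 = (-45 + ((-8 + 50 - 30) - 13))*1 = (-45 + (12 - 13))*1 = (-45 - 1)*1 = -46*1 = -46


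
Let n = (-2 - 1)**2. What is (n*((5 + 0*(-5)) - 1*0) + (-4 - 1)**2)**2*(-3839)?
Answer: -18811100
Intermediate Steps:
n = 9 (n = (-3)**2 = 9)
(n*((5 + 0*(-5)) - 1*0) + (-4 - 1)**2)**2*(-3839) = (9*((5 + 0*(-5)) - 1*0) + (-4 - 1)**2)**2*(-3839) = (9*((5 + 0) + 0) + (-5)**2)**2*(-3839) = (9*(5 + 0) + 25)**2*(-3839) = (9*5 + 25)**2*(-3839) = (45 + 25)**2*(-3839) = 70**2*(-3839) = 4900*(-3839) = -18811100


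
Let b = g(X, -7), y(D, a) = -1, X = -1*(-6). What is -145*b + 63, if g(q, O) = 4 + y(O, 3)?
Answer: -372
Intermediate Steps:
X = 6
g(q, O) = 3 (g(q, O) = 4 - 1 = 3)
b = 3
-145*b + 63 = -145*3 + 63 = -435 + 63 = -372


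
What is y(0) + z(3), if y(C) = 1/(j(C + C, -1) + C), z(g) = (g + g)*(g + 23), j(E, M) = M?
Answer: 155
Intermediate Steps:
z(g) = 2*g*(23 + g) (z(g) = (2*g)*(23 + g) = 2*g*(23 + g))
y(C) = 1/(-1 + C)
y(0) + z(3) = 1/(-1 + 0) + 2*3*(23 + 3) = 1/(-1) + 2*3*26 = -1 + 156 = 155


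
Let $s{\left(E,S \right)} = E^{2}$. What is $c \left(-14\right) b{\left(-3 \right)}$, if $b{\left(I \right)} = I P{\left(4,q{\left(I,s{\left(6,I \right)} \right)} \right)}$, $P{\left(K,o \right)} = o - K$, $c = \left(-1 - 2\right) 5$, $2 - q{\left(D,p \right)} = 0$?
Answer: $1260$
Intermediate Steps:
$q{\left(D,p \right)} = 2$ ($q{\left(D,p \right)} = 2 - 0 = 2 + 0 = 2$)
$c = -15$ ($c = \left(-3\right) 5 = -15$)
$b{\left(I \right)} = - 2 I$ ($b{\left(I \right)} = I \left(2 - 4\right) = I \left(-2\right) = - 2 I$)
$c \left(-14\right) b{\left(-3 \right)} = \left(-15\right) \left(-14\right) \left(\left(-2\right) \left(-3\right)\right) = 210 \cdot 6 = 1260$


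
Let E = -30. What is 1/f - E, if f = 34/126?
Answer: 573/17 ≈ 33.706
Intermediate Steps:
f = 17/63 (f = 34*(1/126) = 17/63 ≈ 0.26984)
1/f - E = 1/(17/63) - 1*(-30) = 63/17 + 30 = 573/17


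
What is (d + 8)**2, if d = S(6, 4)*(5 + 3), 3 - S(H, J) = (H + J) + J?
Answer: 6400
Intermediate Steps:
S(H, J) = 3 - H - 2*J (S(H, J) = 3 - ((H + J) + J) = 3 - (H + 2*J) = 3 + (-H - 2*J) = 3 - H - 2*J)
d = -88 (d = (3 - 1*6 - 2*4)*(5 + 3) = (3 - 6 - 8)*8 = -11*8 = -88)
(d + 8)**2 = (-88 + 8)**2 = (-80)**2 = 6400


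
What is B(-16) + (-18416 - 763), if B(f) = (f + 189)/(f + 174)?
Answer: -3030109/158 ≈ -19178.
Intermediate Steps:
B(f) = (189 + f)/(174 + f)
B(-16) + (-18416 - 763) = (189 - 16)/(174 - 16) + (-18416 - 763) = 173/158 - 19179 = -3030109/158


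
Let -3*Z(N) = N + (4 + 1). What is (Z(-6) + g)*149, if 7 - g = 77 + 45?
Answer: -51256/3 ≈ -17085.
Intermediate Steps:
Z(N) = -5/3 - N/3 (Z(N) = -(N + (4 + 1))/3 = -(N + 5)/3 = -(5 + N)/3 = -5/3 - N/3)
g = -115 (g = 7 - (77 + 45) = 7 - 1*122 = 7 - 122 = -115)
(Z(-6) + g)*149 = ((-5/3 - ⅓*(-6)) - 115)*149 = ((-5/3 + 2) - 115)*149 = (⅓ - 115)*149 = -344/3*149 = -51256/3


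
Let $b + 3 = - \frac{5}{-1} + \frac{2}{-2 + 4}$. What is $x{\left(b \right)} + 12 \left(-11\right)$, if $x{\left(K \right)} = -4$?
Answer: $-136$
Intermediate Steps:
$b = 3$ ($b = -3 + \left(- \frac{5}{-1} + \frac{2}{-2 + 4}\right) = -3 + \left(\left(-5\right) \left(-1\right) + \frac{2}{2}\right) = -3 + \left(5 + 2 \cdot \frac{1}{2}\right) = -3 + \left(5 + 1\right) = -3 + 6 = 3$)
$x{\left(b \right)} + 12 \left(-11\right) = -4 + 12 \left(-11\right) = -4 - 132 = -136$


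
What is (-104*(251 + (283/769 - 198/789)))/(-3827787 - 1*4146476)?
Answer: 89524032/27335097779 ≈ 0.0032751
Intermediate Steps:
(-104*(251 + (283/769 - 198/789)))/(-3827787 - 1*4146476) = (-104*(251 + (283*(1/769) - 198*1/789)))/(-3827787 - 4146476) = -104*(251 + (283/769 - 66/263))/(-7974263) = -104*(251 + 23675/202247)*(-1/7974263) = -104*50787672/202247*(-1/7974263) = -5281917888/202247*(-1/7974263) = 89524032/27335097779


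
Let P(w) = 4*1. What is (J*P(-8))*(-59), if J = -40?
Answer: 9440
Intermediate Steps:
P(w) = 4
(J*P(-8))*(-59) = -40*4*(-59) = -160*(-59) = 9440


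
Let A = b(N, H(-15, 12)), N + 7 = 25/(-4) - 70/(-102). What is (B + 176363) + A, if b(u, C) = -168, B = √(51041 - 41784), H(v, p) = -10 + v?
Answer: 176195 + √9257 ≈ 1.7629e+5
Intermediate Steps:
N = -2563/204 (N = -7 + (25/(-4) - 70/(-102)) = -7 + (25*(-¼) - 70*(-1/102)) = -7 + (-25/4 + 35/51) = -7 - 1135/204 = -2563/204 ≈ -12.564)
B = √9257 ≈ 96.213
A = -168
(B + 176363) + A = (√9257 + 176363) - 168 = (176363 + √9257) - 168 = 176195 + √9257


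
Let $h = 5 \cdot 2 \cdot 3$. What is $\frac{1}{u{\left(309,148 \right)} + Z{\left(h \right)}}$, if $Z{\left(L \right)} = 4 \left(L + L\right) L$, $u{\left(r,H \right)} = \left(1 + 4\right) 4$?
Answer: $\frac{1}{7220} \approx 0.0001385$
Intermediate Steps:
$u{\left(r,H \right)} = 20$ ($u{\left(r,H \right)} = 5 \cdot 4 = 20$)
$h = 30$ ($h = 10 \cdot 3 = 30$)
$Z{\left(L \right)} = 8 L^{2}$ ($Z{\left(L \right)} = 4 \cdot 2 L L = 8 L L = 8 L^{2}$)
$\frac{1}{u{\left(309,148 \right)} + Z{\left(h \right)}} = \frac{1}{20 + 8 \cdot 30^{2}} = \frac{1}{20 + 8 \cdot 900} = \frac{1}{20 + 7200} = \frac{1}{7220}$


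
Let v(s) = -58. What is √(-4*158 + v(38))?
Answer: I*√690 ≈ 26.268*I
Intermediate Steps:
√(-4*158 + v(38)) = √(-4*158 - 58) = √(-632 - 58) = √(-690) = I*√690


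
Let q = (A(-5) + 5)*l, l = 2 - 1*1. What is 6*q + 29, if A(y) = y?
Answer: 29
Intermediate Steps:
l = 1 (l = 2 - 1 = 1)
q = 0 (q = (-5 + 5)*1 = 0*1 = 0)
6*q + 29 = 6*0 + 29 = 0 + 29 = 29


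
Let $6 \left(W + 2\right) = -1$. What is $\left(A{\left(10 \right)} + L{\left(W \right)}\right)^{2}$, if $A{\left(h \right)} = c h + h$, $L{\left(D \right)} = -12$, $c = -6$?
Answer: $3844$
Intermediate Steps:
$W = - \frac{13}{6}$ ($W = -2 + \frac{1}{6} \left(-1\right) = -2 - \frac{1}{6} = - \frac{13}{6} \approx -2.1667$)
$A{\left(h \right)} = - 5 h$ ($A{\left(h \right)} = - 6 h + h = - 5 h$)
$\left(A{\left(10 \right)} + L{\left(W \right)}\right)^{2} = \left(\left(-5\right) 10 - 12\right)^{2} = \left(-50 - 12\right)^{2} = \left(-62\right)^{2} = 3844$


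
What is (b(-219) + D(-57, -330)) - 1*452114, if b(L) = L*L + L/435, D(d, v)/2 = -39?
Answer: -58613568/145 ≈ -4.0423e+5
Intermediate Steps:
D(d, v) = -78 (D(d, v) = 2*(-39) = -78)
b(L) = L² + L/435 (b(L) = L² + L*(1/435) = L² + L/435)
(b(-219) + D(-57, -330)) - 1*452114 = (-219*(1/435 - 219) - 78) - 1*452114 = (-219*(-95264/435) - 78) - 452114 = (6954272/145 - 78) - 452114 = 6942962/145 - 452114 = -58613568/145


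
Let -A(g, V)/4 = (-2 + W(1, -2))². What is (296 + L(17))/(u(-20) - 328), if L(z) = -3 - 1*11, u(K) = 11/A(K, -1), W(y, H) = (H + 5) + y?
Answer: -1504/1753 ≈ -0.85796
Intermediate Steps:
W(y, H) = 5 + H + y (W(y, H) = (5 + H) + y = 5 + H + y)
A(g, V) = -16 (A(g, V) = -4*(-2 + (5 - 2 + 1))² = -4*(-2 + 4)² = -4*2² = -4*4 = -16)
u(K) = -11/16 (u(K) = 11/(-16) = 11*(-1/16) = -11/16)
L(z) = -14 (L(z) = -3 - 11 = -14)
(296 + L(17))/(u(-20) - 328) = (296 - 14)/(-11/16 - 328) = 282/(-5259/16) = 282*(-16/5259) = -1504/1753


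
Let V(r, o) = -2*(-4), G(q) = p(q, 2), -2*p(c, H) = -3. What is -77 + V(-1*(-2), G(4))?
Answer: -69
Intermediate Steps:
p(c, H) = 3/2 (p(c, H) = -½*(-3) = 3/2)
G(q) = 3/2
V(r, o) = 8
-77 + V(-1*(-2), G(4)) = -77 + 8 = -69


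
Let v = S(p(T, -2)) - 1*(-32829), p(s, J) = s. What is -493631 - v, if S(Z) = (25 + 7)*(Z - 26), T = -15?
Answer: -525148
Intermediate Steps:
S(Z) = -832 + 32*Z (S(Z) = 32*(-26 + Z) = -832 + 32*Z)
v = 31517 (v = (-832 + 32*(-15)) - 1*(-32829) = (-832 - 480) + 32829 = -1312 + 32829 = 31517)
-493631 - v = -493631 - 1*31517 = -493631 - 31517 = -525148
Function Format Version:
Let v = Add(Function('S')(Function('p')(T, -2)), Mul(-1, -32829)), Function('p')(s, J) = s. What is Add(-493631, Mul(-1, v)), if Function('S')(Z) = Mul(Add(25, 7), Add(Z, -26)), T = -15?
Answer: -525148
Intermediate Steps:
Function('S')(Z) = Add(-832, Mul(32, Z)) (Function('S')(Z) = Mul(32, Add(-26, Z)) = Add(-832, Mul(32, Z)))
v = 31517 (v = Add(Add(-832, Mul(32, -15)), Mul(-1, -32829)) = Add(Add(-832, -480), 32829) = Add(-1312, 32829) = 31517)
Add(-493631, Mul(-1, v)) = Add(-493631, Mul(-1, 31517)) = Add(-493631, -31517) = -525148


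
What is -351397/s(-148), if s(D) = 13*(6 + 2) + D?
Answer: 351397/44 ≈ 7986.3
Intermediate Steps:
s(D) = 104 + D (s(D) = 13*8 + D = 104 + D)
-351397/s(-148) = -351397/(104 - 148) = -351397/(-44) = -351397*(-1/44) = 351397/44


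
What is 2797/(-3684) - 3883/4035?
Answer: -8530289/4954980 ≈ -1.7216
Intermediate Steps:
2797/(-3684) - 3883/4035 = 2797*(-1/3684) - 3883*1/4035 = -2797/3684 - 3883/4035 = -8530289/4954980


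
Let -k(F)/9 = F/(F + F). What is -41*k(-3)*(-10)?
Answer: -1845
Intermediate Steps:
k(F) = -9/2 (k(F) = -9*F/(F + F) = -9*F/(2*F) = -9*1/(2*F)*F = -9*1/2 = -9/2)
-41*k(-3)*(-10) = -41*(-9/2)*(-10) = (369/2)*(-10) = -1845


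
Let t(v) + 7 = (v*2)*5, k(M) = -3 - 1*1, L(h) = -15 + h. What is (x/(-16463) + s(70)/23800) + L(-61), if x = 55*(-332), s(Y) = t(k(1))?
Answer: -29344460161/391819400 ≈ -74.893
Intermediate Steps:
k(M) = -4 (k(M) = -3 - 1 = -4)
t(v) = -7 + 10*v (t(v) = -7 + (v*2)*5 = -7 + (2*v)*5 = -7 + 10*v)
s(Y) = -47 (s(Y) = -7 + 10*(-4) = -7 - 40 = -47)
x = -18260
(x/(-16463) + s(70)/23800) + L(-61) = (-18260/(-16463) - 47/23800) + (-15 - 61) = (-18260*(-1/16463) - 47*1/23800) - 76 = (18260/16463 - 47/23800) - 76 = 433814239/391819400 - 76 = -29344460161/391819400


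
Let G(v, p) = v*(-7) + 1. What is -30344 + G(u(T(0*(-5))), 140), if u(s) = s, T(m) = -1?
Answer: -30336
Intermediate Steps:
G(v, p) = 1 - 7*v (G(v, p) = -7*v + 1 = 1 - 7*v)
-30344 + G(u(T(0*(-5))), 140) = -30344 + (1 - 7*(-1)) = -30344 + (1 + 7) = -30344 + 8 = -30336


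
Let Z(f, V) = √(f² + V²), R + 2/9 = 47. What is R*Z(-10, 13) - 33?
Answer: -33 + 421*√269/9 ≈ 734.21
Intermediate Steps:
R = 421/9 (R = -2/9 + 47 = 421/9 ≈ 46.778)
Z(f, V) = √(V² + f²)
R*Z(-10, 13) - 33 = 421*√(13² + (-10)²)/9 - 33 = 421*√(169 + 100)/9 - 33 = 421*√269/9 - 33 = -33 + 421*√269/9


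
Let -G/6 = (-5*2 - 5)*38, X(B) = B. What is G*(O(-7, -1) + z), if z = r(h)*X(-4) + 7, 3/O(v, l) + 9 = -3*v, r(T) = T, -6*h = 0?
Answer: 24795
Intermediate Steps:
h = 0 (h = -1/6*0 = 0)
O(v, l) = 3/(-9 - 3*v)
z = 7 (z = 0*(-4) + 7 = 0 + 7 = 7)
G = 3420 (G = -6*(-5*2 - 5)*38 = -6*(-10 - 5)*38 = -(-90)*38 = -6*(-570) = 3420)
G*(O(-7, -1) + z) = 3420*(-1/(3 - 7) + 7) = 3420*(-1/(-4) + 7) = 3420*(-1*(-1/4) + 7) = 3420*(1/4 + 7) = 3420*(29/4) = 24795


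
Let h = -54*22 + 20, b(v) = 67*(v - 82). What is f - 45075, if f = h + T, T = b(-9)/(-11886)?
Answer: -78519743/1698 ≈ -46243.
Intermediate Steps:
b(v) = -5494 + 67*v (b(v) = 67*(-82 + v) = -5494 + 67*v)
T = 871/1698 (T = (-5494 + 67*(-9))/(-11886) = (-5494 - 603)*(-1/11886) = -6097*(-1/11886) = 871/1698 ≈ 0.51296)
h = -1168 (h = -1188 + 20 = -1168)
f = -1982393/1698 (f = -1168 + 871/1698 = -1982393/1698 ≈ -1167.5)
f - 45075 = -1982393/1698 - 45075 = -78519743/1698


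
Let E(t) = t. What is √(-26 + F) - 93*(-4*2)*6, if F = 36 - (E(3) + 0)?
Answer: 4464 + √7 ≈ 4466.6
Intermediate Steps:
F = 33 (F = 36 - (3 + 0) = 36 - 1*3 = 36 - 3 = 33)
√(-26 + F) - 93*(-4*2)*6 = √(-26 + 33) - 93*(-4*2)*6 = √7 - (-744)*6 = √7 - 93*(-48) = √7 + 4464 = 4464 + √7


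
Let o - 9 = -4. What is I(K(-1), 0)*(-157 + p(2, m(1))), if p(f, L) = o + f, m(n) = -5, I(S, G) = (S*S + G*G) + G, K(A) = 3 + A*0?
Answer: -1350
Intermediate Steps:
o = 5 (o = 9 - 4 = 5)
K(A) = 3 (K(A) = 3 + 0 = 3)
I(S, G) = G + G² + S² (I(S, G) = (S² + G²) + G = (G² + S²) + G = G + G² + S²)
p(f, L) = 5 + f
I(K(-1), 0)*(-157 + p(2, m(1))) = (0 + 0² + 3²)*(-157 + (5 + 2)) = (0 + 0 + 9)*(-157 + 7) = 9*(-150) = -1350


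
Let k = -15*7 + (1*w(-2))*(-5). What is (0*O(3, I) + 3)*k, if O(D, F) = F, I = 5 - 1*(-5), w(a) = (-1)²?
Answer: -330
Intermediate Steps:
w(a) = 1
I = 10 (I = 5 + 5 = 10)
k = -110 (k = -15*7 + (1*1)*(-5) = -105 + 1*(-5) = -105 - 5 = -110)
(0*O(3, I) + 3)*k = (0*10 + 3)*(-110) = (0 + 3)*(-110) = 3*(-110) = -330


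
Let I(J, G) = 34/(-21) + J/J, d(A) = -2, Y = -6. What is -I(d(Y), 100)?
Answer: 13/21 ≈ 0.61905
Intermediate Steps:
I(J, G) = -13/21 (I(J, G) = 34*(-1/21) + 1 = -34/21 + 1 = -13/21)
-I(d(Y), 100) = -1*(-13/21) = 13/21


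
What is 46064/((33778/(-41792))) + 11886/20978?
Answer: -10096121653889/177148721 ≈ -56992.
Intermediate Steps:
46064/((33778/(-41792))) + 11886/20978 = 46064/((33778*(-1/41792))) + 11886*(1/20978) = 46064/(-16889/20896) + 5943/10489 = 46064*(-20896/16889) + 5943/10489 = -962553344/16889 + 5943/10489 = -10096121653889/177148721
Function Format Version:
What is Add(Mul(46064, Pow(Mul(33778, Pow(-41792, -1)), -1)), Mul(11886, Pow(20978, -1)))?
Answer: Rational(-10096121653889, 177148721) ≈ -56992.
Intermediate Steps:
Add(Mul(46064, Pow(Mul(33778, Pow(-41792, -1)), -1)), Mul(11886, Pow(20978, -1))) = Add(Mul(46064, Pow(Mul(33778, Rational(-1, 41792)), -1)), Mul(11886, Rational(1, 20978))) = Add(Mul(46064, Pow(Rational(-16889, 20896), -1)), Rational(5943, 10489)) = Add(Mul(46064, Rational(-20896, 16889)), Rational(5943, 10489)) = Add(Rational(-962553344, 16889), Rational(5943, 10489)) = Rational(-10096121653889, 177148721)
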